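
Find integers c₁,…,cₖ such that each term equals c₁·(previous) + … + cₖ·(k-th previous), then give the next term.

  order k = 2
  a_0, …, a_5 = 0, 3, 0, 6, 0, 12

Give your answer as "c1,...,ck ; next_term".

0,2 ; 0

  a_2 = 0·3 + 2·0 = 0
  a_3 = 0·0 + 2·3 = 6
  a_4 = 0·6 + 2·0 = 0
  a_5 = 0·0 + 2·6 = 12
  a_6 = 0·12 + 2·0 = 0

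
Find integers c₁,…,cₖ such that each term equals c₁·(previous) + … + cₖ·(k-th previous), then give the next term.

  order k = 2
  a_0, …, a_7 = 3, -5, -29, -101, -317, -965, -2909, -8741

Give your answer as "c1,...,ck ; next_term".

4,-3 ; -26237

  a_2 = 4·-5 + -3·3 = -29
  a_3 = 4·-29 + -3·-5 = -101
  a_4 = 4·-101 + -3·-29 = -317
  a_5 = 4·-317 + -3·-101 = -965
  a_6 = 4·-965 + -3·-317 = -2909
  a_7 = 4·-2909 + -3·-965 = -8741
  a_8 = 4·-8741 + -3·-2909 = -26237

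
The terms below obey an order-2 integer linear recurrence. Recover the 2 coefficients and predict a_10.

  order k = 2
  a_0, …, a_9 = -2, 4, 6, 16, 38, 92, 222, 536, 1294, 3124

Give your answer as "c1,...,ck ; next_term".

2,1 ; 7542

  a_2 = 2·4 + 1·-2 = 6
  a_3 = 2·6 + 1·4 = 16
  a_4 = 2·16 + 1·6 = 38
  a_5 = 2·38 + 1·16 = 92
  a_6 = 2·92 + 1·38 = 222
  a_7 = 2·222 + 1·92 = 536
  a_8 = 2·536 + 1·222 = 1294
  a_9 = 2·1294 + 1·536 = 3124
  a_10 = 2·3124 + 1·1294 = 7542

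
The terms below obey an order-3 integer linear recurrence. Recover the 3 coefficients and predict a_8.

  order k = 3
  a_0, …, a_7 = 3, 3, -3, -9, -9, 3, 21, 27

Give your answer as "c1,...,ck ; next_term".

1,-1,-1 ; 3

  a_3 = 1·-3 + -1·3 + -1·3 = -9
  a_4 = 1·-9 + -1·-3 + -1·3 = -9
  a_5 = 1·-9 + -1·-9 + -1·-3 = 3
  a_6 = 1·3 + -1·-9 + -1·-9 = 21
  a_7 = 1·21 + -1·3 + -1·-9 = 27
  a_8 = 1·27 + -1·21 + -1·3 = 3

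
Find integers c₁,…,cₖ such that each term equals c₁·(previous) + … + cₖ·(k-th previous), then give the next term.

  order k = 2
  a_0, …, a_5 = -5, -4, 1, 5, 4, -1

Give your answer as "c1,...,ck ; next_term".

1,-1 ; -5

  a_2 = 1·-4 + -1·-5 = 1
  a_3 = 1·1 + -1·-4 = 5
  a_4 = 1·5 + -1·1 = 4
  a_5 = 1·4 + -1·5 = -1
  a_6 = 1·-1 + -1·4 = -5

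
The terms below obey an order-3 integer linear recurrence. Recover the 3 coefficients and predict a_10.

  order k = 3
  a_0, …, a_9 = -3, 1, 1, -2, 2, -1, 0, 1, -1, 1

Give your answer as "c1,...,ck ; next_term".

  a_3 = 0·1 + 1·1 + 1·-3 = -2
  a_4 = 0·-2 + 1·1 + 1·1 = 2
  a_5 = 0·2 + 1·-2 + 1·1 = -1
  a_6 = 0·-1 + 1·2 + 1·-2 = 0
  a_7 = 0·0 + 1·-1 + 1·2 = 1
  a_8 = 0·1 + 1·0 + 1·-1 = -1
  a_9 = 0·-1 + 1·1 + 1·0 = 1
  a_10 = 0·1 + 1·-1 + 1·1 = 0

0,1,1 ; 0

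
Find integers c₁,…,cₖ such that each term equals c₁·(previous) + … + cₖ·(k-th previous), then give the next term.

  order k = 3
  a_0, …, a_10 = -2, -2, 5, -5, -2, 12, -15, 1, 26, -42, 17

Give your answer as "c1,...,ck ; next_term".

  a_3 = -1·5 + -1·-2 + 1·-2 = -5
  a_4 = -1·-5 + -1·5 + 1·-2 = -2
  a_5 = -1·-2 + -1·-5 + 1·5 = 12
  a_6 = -1·12 + -1·-2 + 1·-5 = -15
  a_7 = -1·-15 + -1·12 + 1·-2 = 1
  a_8 = -1·1 + -1·-15 + 1·12 = 26
  a_9 = -1·26 + -1·1 + 1·-15 = -42
  a_10 = -1·-42 + -1·26 + 1·1 = 17
  a_11 = -1·17 + -1·-42 + 1·26 = 51

-1,-1,1 ; 51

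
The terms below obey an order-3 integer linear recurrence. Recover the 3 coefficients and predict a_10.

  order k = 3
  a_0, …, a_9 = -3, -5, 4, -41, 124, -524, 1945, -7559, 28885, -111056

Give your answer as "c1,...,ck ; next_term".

  a_3 = -3·4 + 4·-5 + 3·-3 = -41
  a_4 = -3·-41 + 4·4 + 3·-5 = 124
  a_5 = -3·124 + 4·-41 + 3·4 = -524
  a_6 = -3·-524 + 4·124 + 3·-41 = 1945
  a_7 = -3·1945 + 4·-524 + 3·124 = -7559
  a_8 = -3·-7559 + 4·1945 + 3·-524 = 28885
  a_9 = -3·28885 + 4·-7559 + 3·1945 = -111056
  a_10 = -3·-111056 + 4·28885 + 3·-7559 = 426031

-3,4,3 ; 426031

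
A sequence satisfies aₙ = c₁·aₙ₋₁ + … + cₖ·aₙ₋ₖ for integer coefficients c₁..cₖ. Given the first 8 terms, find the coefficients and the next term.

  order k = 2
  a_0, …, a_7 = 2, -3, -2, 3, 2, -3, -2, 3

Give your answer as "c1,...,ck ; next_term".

0,-1 ; 2

  a_2 = 0·-3 + -1·2 = -2
  a_3 = 0·-2 + -1·-3 = 3
  a_4 = 0·3 + -1·-2 = 2
  a_5 = 0·2 + -1·3 = -3
  a_6 = 0·-3 + -1·2 = -2
  a_7 = 0·-2 + -1·-3 = 3
  a_8 = 0·3 + -1·-2 = 2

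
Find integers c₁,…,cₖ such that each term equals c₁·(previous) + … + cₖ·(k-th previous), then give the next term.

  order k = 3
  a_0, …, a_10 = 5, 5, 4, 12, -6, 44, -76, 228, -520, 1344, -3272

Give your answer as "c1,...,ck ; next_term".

-2,2,2 ; 8192

  a_3 = -2·4 + 2·5 + 2·5 = 12
  a_4 = -2·12 + 2·4 + 2·5 = -6
  a_5 = -2·-6 + 2·12 + 2·4 = 44
  a_6 = -2·44 + 2·-6 + 2·12 = -76
  a_7 = -2·-76 + 2·44 + 2·-6 = 228
  a_8 = -2·228 + 2·-76 + 2·44 = -520
  a_9 = -2·-520 + 2·228 + 2·-76 = 1344
  a_10 = -2·1344 + 2·-520 + 2·228 = -3272
  a_11 = -2·-3272 + 2·1344 + 2·-520 = 8192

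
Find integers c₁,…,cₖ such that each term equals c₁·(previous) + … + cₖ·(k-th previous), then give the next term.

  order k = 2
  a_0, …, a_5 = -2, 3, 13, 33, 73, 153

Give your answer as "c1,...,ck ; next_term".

3,-2 ; 313

  a_2 = 3·3 + -2·-2 = 13
  a_3 = 3·13 + -2·3 = 33
  a_4 = 3·33 + -2·13 = 73
  a_5 = 3·73 + -2·33 = 153
  a_6 = 3·153 + -2·73 = 313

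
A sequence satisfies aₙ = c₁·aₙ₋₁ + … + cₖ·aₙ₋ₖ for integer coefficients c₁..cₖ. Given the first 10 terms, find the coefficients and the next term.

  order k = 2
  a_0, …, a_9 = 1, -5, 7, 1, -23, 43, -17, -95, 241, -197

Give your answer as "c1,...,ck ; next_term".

-2,-3 ; -329

  a_2 = -2·-5 + -3·1 = 7
  a_3 = -2·7 + -3·-5 = 1
  a_4 = -2·1 + -3·7 = -23
  a_5 = -2·-23 + -3·1 = 43
  a_6 = -2·43 + -3·-23 = -17
  a_7 = -2·-17 + -3·43 = -95
  a_8 = -2·-95 + -3·-17 = 241
  a_9 = -2·241 + -3·-95 = -197
  a_10 = -2·-197 + -3·241 = -329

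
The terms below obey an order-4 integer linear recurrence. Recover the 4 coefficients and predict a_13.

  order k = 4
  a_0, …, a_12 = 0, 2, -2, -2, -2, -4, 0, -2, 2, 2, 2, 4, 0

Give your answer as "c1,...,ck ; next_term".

  a_4 = 0·-2 + 1·-2 + 0·2 + -1·0 = -2
  a_5 = 0·-2 + 1·-2 + 0·-2 + -1·2 = -4
  a_6 = 0·-4 + 1·-2 + 0·-2 + -1·-2 = 0
  a_7 = 0·0 + 1·-4 + 0·-2 + -1·-2 = -2
  a_8 = 0·-2 + 1·0 + 0·-4 + -1·-2 = 2
  a_9 = 0·2 + 1·-2 + 0·0 + -1·-4 = 2
  a_10 = 0·2 + 1·2 + 0·-2 + -1·0 = 2
  a_11 = 0·2 + 1·2 + 0·2 + -1·-2 = 4
  a_12 = 0·4 + 1·2 + 0·2 + -1·2 = 0
  a_13 = 0·0 + 1·4 + 0·2 + -1·2 = 2

0,1,0,-1 ; 2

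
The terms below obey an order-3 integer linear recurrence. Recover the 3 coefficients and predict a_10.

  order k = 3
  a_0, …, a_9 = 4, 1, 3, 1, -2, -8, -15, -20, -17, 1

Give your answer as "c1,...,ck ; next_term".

  a_3 = 2·3 + -1·1 + -1·4 = 1
  a_4 = 2·1 + -1·3 + -1·1 = -2
  a_5 = 2·-2 + -1·1 + -1·3 = -8
  a_6 = 2·-8 + -1·-2 + -1·1 = -15
  a_7 = 2·-15 + -1·-8 + -1·-2 = -20
  a_8 = 2·-20 + -1·-15 + -1·-8 = -17
  a_9 = 2·-17 + -1·-20 + -1·-15 = 1
  a_10 = 2·1 + -1·-17 + -1·-20 = 39

2,-1,-1 ; 39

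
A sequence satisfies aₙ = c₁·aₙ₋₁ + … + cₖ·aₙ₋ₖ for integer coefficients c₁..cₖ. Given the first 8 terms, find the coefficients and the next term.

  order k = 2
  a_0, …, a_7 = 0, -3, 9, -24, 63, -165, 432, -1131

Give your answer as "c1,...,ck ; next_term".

-3,-1 ; 2961

  a_2 = -3·-3 + -1·0 = 9
  a_3 = -3·9 + -1·-3 = -24
  a_4 = -3·-24 + -1·9 = 63
  a_5 = -3·63 + -1·-24 = -165
  a_6 = -3·-165 + -1·63 = 432
  a_7 = -3·432 + -1·-165 = -1131
  a_8 = -3·-1131 + -1·432 = 2961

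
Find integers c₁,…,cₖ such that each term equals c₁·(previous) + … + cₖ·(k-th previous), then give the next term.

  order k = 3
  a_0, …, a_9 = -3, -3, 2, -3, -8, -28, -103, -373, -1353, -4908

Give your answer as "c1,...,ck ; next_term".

3,2,1 ; -17803

  a_3 = 3·2 + 2·-3 + 1·-3 = -3
  a_4 = 3·-3 + 2·2 + 1·-3 = -8
  a_5 = 3·-8 + 2·-3 + 1·2 = -28
  a_6 = 3·-28 + 2·-8 + 1·-3 = -103
  a_7 = 3·-103 + 2·-28 + 1·-8 = -373
  a_8 = 3·-373 + 2·-103 + 1·-28 = -1353
  a_9 = 3·-1353 + 2·-373 + 1·-103 = -4908
  a_10 = 3·-4908 + 2·-1353 + 1·-373 = -17803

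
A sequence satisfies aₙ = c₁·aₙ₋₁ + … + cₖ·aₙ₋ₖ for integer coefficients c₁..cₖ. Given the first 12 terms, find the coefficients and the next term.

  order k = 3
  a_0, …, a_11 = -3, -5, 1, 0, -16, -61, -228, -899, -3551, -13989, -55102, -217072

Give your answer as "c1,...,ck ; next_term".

4,-1,3 ; -855153

  a_3 = 4·1 + -1·-5 + 3·-3 = 0
  a_4 = 4·0 + -1·1 + 3·-5 = -16
  a_5 = 4·-16 + -1·0 + 3·1 = -61
  a_6 = 4·-61 + -1·-16 + 3·0 = -228
  a_7 = 4·-228 + -1·-61 + 3·-16 = -899
  a_8 = 4·-899 + -1·-228 + 3·-61 = -3551
  a_9 = 4·-3551 + -1·-899 + 3·-228 = -13989
  a_10 = 4·-13989 + -1·-3551 + 3·-899 = -55102
  a_11 = 4·-55102 + -1·-13989 + 3·-3551 = -217072
  a_12 = 4·-217072 + -1·-55102 + 3·-13989 = -855153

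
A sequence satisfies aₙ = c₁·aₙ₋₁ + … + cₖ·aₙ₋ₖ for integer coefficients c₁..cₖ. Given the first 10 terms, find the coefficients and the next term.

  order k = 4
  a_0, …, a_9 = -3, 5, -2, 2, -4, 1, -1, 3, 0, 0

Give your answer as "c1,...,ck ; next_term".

  a_4 = -1·2 + 0·-2 + -1·5 + -1·-3 = -4
  a_5 = -1·-4 + 0·2 + -1·-2 + -1·5 = 1
  a_6 = -1·1 + 0·-4 + -1·2 + -1·-2 = -1
  a_7 = -1·-1 + 0·1 + -1·-4 + -1·2 = 3
  a_8 = -1·3 + 0·-1 + -1·1 + -1·-4 = 0
  a_9 = -1·0 + 0·3 + -1·-1 + -1·1 = 0
  a_10 = -1·0 + 0·0 + -1·3 + -1·-1 = -2

-1,0,-1,-1 ; -2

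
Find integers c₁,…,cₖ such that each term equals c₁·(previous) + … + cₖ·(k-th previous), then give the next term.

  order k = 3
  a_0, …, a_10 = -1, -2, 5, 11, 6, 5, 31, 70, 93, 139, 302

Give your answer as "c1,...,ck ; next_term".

  a_3 = 2·5 + -2·-2 + 3·-1 = 11
  a_4 = 2·11 + -2·5 + 3·-2 = 6
  a_5 = 2·6 + -2·11 + 3·5 = 5
  a_6 = 2·5 + -2·6 + 3·11 = 31
  a_7 = 2·31 + -2·5 + 3·6 = 70
  a_8 = 2·70 + -2·31 + 3·5 = 93
  a_9 = 2·93 + -2·70 + 3·31 = 139
  a_10 = 2·139 + -2·93 + 3·70 = 302
  a_11 = 2·302 + -2·139 + 3·93 = 605

2,-2,3 ; 605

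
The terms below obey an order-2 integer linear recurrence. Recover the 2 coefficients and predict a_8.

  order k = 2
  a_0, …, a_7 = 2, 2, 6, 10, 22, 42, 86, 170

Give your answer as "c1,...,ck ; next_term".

1,2 ; 342

  a_2 = 1·2 + 2·2 = 6
  a_3 = 1·6 + 2·2 = 10
  a_4 = 1·10 + 2·6 = 22
  a_5 = 1·22 + 2·10 = 42
  a_6 = 1·42 + 2·22 = 86
  a_7 = 1·86 + 2·42 = 170
  a_8 = 1·170 + 2·86 = 342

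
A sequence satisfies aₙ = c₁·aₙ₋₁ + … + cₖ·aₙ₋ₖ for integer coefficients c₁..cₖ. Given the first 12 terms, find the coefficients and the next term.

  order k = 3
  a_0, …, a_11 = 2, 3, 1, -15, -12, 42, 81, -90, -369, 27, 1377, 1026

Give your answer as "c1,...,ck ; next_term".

  a_3 = 0·1 + -3·3 + -3·2 = -15
  a_4 = 0·-15 + -3·1 + -3·3 = -12
  a_5 = 0·-12 + -3·-15 + -3·1 = 42
  a_6 = 0·42 + -3·-12 + -3·-15 = 81
  a_7 = 0·81 + -3·42 + -3·-12 = -90
  a_8 = 0·-90 + -3·81 + -3·42 = -369
  a_9 = 0·-369 + -3·-90 + -3·81 = 27
  a_10 = 0·27 + -3·-369 + -3·-90 = 1377
  a_11 = 0·1377 + -3·27 + -3·-369 = 1026
  a_12 = 0·1026 + -3·1377 + -3·27 = -4212

0,-3,-3 ; -4212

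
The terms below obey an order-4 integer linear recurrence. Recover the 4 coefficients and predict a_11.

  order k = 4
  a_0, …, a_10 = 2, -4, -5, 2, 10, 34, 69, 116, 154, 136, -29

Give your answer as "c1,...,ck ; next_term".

  a_4 = 2·2 + 0·-5 + -2·-4 + -1·2 = 10
  a_5 = 2·10 + 0·2 + -2·-5 + -1·-4 = 34
  a_6 = 2·34 + 0·10 + -2·2 + -1·-5 = 69
  a_7 = 2·69 + 0·34 + -2·10 + -1·2 = 116
  a_8 = 2·116 + 0·69 + -2·34 + -1·10 = 154
  a_9 = 2·154 + 0·116 + -2·69 + -1·34 = 136
  a_10 = 2·136 + 0·154 + -2·116 + -1·69 = -29
  a_11 = 2·-29 + 0·136 + -2·154 + -1·116 = -482

2,0,-2,-1 ; -482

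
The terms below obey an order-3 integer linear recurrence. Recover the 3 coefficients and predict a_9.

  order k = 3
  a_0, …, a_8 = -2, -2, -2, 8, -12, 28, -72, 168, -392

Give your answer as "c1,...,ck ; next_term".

-2,0,-2 ; 928

  a_3 = -2·-2 + 0·-2 + -2·-2 = 8
  a_4 = -2·8 + 0·-2 + -2·-2 = -12
  a_5 = -2·-12 + 0·8 + -2·-2 = 28
  a_6 = -2·28 + 0·-12 + -2·8 = -72
  a_7 = -2·-72 + 0·28 + -2·-12 = 168
  a_8 = -2·168 + 0·-72 + -2·28 = -392
  a_9 = -2·-392 + 0·168 + -2·-72 = 928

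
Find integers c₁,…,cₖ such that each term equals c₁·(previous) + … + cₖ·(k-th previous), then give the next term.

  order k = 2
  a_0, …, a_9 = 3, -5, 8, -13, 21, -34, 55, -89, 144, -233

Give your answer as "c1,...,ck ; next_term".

-1,1 ; 377

  a_2 = -1·-5 + 1·3 = 8
  a_3 = -1·8 + 1·-5 = -13
  a_4 = -1·-13 + 1·8 = 21
  a_5 = -1·21 + 1·-13 = -34
  a_6 = -1·-34 + 1·21 = 55
  a_7 = -1·55 + 1·-34 = -89
  a_8 = -1·-89 + 1·55 = 144
  a_9 = -1·144 + 1·-89 = -233
  a_10 = -1·-233 + 1·144 = 377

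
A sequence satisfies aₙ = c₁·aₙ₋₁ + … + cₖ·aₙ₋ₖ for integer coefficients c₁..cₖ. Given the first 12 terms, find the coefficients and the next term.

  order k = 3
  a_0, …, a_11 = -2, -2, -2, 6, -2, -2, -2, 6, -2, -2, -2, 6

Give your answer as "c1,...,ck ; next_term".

-1,-1,-1 ; -2

  a_3 = -1·-2 + -1·-2 + -1·-2 = 6
  a_4 = -1·6 + -1·-2 + -1·-2 = -2
  a_5 = -1·-2 + -1·6 + -1·-2 = -2
  a_6 = -1·-2 + -1·-2 + -1·6 = -2
  a_7 = -1·-2 + -1·-2 + -1·-2 = 6
  a_8 = -1·6 + -1·-2 + -1·-2 = -2
  a_9 = -1·-2 + -1·6 + -1·-2 = -2
  a_10 = -1·-2 + -1·-2 + -1·6 = -2
  a_11 = -1·-2 + -1·-2 + -1·-2 = 6
  a_12 = -1·6 + -1·-2 + -1·-2 = -2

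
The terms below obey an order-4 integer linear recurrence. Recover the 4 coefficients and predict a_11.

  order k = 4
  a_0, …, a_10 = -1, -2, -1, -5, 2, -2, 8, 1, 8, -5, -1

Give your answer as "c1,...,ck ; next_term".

0,1,-1,-1 ; -14

  a_4 = 0·-5 + 1·-1 + -1·-2 + -1·-1 = 2
  a_5 = 0·2 + 1·-5 + -1·-1 + -1·-2 = -2
  a_6 = 0·-2 + 1·2 + -1·-5 + -1·-1 = 8
  a_7 = 0·8 + 1·-2 + -1·2 + -1·-5 = 1
  a_8 = 0·1 + 1·8 + -1·-2 + -1·2 = 8
  a_9 = 0·8 + 1·1 + -1·8 + -1·-2 = -5
  a_10 = 0·-5 + 1·8 + -1·1 + -1·8 = -1
  a_11 = 0·-1 + 1·-5 + -1·8 + -1·1 = -14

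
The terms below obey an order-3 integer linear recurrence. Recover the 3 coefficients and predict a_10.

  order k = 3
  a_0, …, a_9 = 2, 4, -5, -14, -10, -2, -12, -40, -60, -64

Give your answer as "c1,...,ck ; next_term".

2,-2,2 ; -88

  a_3 = 2·-5 + -2·4 + 2·2 = -14
  a_4 = 2·-14 + -2·-5 + 2·4 = -10
  a_5 = 2·-10 + -2·-14 + 2·-5 = -2
  a_6 = 2·-2 + -2·-10 + 2·-14 = -12
  a_7 = 2·-12 + -2·-2 + 2·-10 = -40
  a_8 = 2·-40 + -2·-12 + 2·-2 = -60
  a_9 = 2·-60 + -2·-40 + 2·-12 = -64
  a_10 = 2·-64 + -2·-60 + 2·-40 = -88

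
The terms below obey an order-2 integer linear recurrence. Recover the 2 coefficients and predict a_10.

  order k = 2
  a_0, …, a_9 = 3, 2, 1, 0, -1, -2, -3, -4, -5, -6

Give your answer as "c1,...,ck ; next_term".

  a_2 = 2·2 + -1·3 = 1
  a_3 = 2·1 + -1·2 = 0
  a_4 = 2·0 + -1·1 = -1
  a_5 = 2·-1 + -1·0 = -2
  a_6 = 2·-2 + -1·-1 = -3
  a_7 = 2·-3 + -1·-2 = -4
  a_8 = 2·-4 + -1·-3 = -5
  a_9 = 2·-5 + -1·-4 = -6
  a_10 = 2·-6 + -1·-5 = -7

2,-1 ; -7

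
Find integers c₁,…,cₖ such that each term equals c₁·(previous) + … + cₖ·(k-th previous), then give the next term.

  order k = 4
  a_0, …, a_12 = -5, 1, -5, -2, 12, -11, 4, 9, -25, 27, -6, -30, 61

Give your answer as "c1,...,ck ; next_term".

  a_4 = -1·-2 + -1·-5 + 0·1 + -1·-5 = 12
  a_5 = -1·12 + -1·-2 + 0·-5 + -1·1 = -11
  a_6 = -1·-11 + -1·12 + 0·-2 + -1·-5 = 4
  a_7 = -1·4 + -1·-11 + 0·12 + -1·-2 = 9
  a_8 = -1·9 + -1·4 + 0·-11 + -1·12 = -25
  a_9 = -1·-25 + -1·9 + 0·4 + -1·-11 = 27
  a_10 = -1·27 + -1·-25 + 0·9 + -1·4 = -6
  a_11 = -1·-6 + -1·27 + 0·-25 + -1·9 = -30
  a_12 = -1·-30 + -1·-6 + 0·27 + -1·-25 = 61
  a_13 = -1·61 + -1·-30 + 0·-6 + -1·27 = -58

-1,-1,0,-1 ; -58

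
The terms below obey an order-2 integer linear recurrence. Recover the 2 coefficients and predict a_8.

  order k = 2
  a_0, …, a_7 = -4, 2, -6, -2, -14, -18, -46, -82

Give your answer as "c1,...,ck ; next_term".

1,2 ; -174

  a_2 = 1·2 + 2·-4 = -6
  a_3 = 1·-6 + 2·2 = -2
  a_4 = 1·-2 + 2·-6 = -14
  a_5 = 1·-14 + 2·-2 = -18
  a_6 = 1·-18 + 2·-14 = -46
  a_7 = 1·-46 + 2·-18 = -82
  a_8 = 1·-82 + 2·-46 = -174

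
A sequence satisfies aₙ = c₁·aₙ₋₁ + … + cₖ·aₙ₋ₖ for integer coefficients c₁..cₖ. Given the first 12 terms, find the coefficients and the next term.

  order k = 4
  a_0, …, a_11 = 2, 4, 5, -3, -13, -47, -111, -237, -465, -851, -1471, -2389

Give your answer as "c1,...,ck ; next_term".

2,1,-2,-2 ; -3617

  a_4 = 2·-3 + 1·5 + -2·4 + -2·2 = -13
  a_5 = 2·-13 + 1·-3 + -2·5 + -2·4 = -47
  a_6 = 2·-47 + 1·-13 + -2·-3 + -2·5 = -111
  a_7 = 2·-111 + 1·-47 + -2·-13 + -2·-3 = -237
  a_8 = 2·-237 + 1·-111 + -2·-47 + -2·-13 = -465
  a_9 = 2·-465 + 1·-237 + -2·-111 + -2·-47 = -851
  a_10 = 2·-851 + 1·-465 + -2·-237 + -2·-111 = -1471
  a_11 = 2·-1471 + 1·-851 + -2·-465 + -2·-237 = -2389
  a_12 = 2·-2389 + 1·-1471 + -2·-851 + -2·-465 = -3617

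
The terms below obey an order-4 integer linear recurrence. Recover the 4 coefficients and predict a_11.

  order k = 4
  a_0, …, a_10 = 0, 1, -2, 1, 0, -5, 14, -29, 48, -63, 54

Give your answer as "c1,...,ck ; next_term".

  a_4 = -2·1 + 0·-2 + 2·1 + -1·0 = 0
  a_5 = -2·0 + 0·1 + 2·-2 + -1·1 = -5
  a_6 = -2·-5 + 0·0 + 2·1 + -1·-2 = 14
  a_7 = -2·14 + 0·-5 + 2·0 + -1·1 = -29
  a_8 = -2·-29 + 0·14 + 2·-5 + -1·0 = 48
  a_9 = -2·48 + 0·-29 + 2·14 + -1·-5 = -63
  a_10 = -2·-63 + 0·48 + 2·-29 + -1·14 = 54
  a_11 = -2·54 + 0·-63 + 2·48 + -1·-29 = 17

-2,0,2,-1 ; 17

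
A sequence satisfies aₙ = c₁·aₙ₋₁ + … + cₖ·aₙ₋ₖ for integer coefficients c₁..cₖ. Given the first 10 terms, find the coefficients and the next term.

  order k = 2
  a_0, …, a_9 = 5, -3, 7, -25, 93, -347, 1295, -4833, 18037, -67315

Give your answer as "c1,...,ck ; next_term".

-4,-1 ; 251223

  a_2 = -4·-3 + -1·5 = 7
  a_3 = -4·7 + -1·-3 = -25
  a_4 = -4·-25 + -1·7 = 93
  a_5 = -4·93 + -1·-25 = -347
  a_6 = -4·-347 + -1·93 = 1295
  a_7 = -4·1295 + -1·-347 = -4833
  a_8 = -4·-4833 + -1·1295 = 18037
  a_9 = -4·18037 + -1·-4833 = -67315
  a_10 = -4·-67315 + -1·18037 = 251223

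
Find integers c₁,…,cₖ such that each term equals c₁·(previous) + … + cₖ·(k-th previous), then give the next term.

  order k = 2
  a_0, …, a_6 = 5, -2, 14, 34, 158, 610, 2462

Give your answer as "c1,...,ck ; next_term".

3,4 ; 9826

  a_2 = 3·-2 + 4·5 = 14
  a_3 = 3·14 + 4·-2 = 34
  a_4 = 3·34 + 4·14 = 158
  a_5 = 3·158 + 4·34 = 610
  a_6 = 3·610 + 4·158 = 2462
  a_7 = 3·2462 + 4·610 = 9826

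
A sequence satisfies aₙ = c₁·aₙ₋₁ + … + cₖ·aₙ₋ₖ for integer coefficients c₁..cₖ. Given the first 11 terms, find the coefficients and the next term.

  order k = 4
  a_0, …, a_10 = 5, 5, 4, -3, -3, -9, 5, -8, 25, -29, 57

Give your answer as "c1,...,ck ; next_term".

  a_4 = -1·-3 + 1·4 + -1·5 + -1·5 = -3
  a_5 = -1·-3 + 1·-3 + -1·4 + -1·5 = -9
  a_6 = -1·-9 + 1·-3 + -1·-3 + -1·4 = 5
  a_7 = -1·5 + 1·-9 + -1·-3 + -1·-3 = -8
  a_8 = -1·-8 + 1·5 + -1·-9 + -1·-3 = 25
  a_9 = -1·25 + 1·-8 + -1·5 + -1·-9 = -29
  a_10 = -1·-29 + 1·25 + -1·-8 + -1·5 = 57
  a_11 = -1·57 + 1·-29 + -1·25 + -1·-8 = -103

-1,1,-1,-1 ; -103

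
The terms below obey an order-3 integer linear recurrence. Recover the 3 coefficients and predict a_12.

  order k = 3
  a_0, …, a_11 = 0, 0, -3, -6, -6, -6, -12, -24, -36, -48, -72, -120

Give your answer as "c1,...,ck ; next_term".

  a_3 = 2·-3 + -2·0 + 2·0 = -6
  a_4 = 2·-6 + -2·-3 + 2·0 = -6
  a_5 = 2·-6 + -2·-6 + 2·-3 = -6
  a_6 = 2·-6 + -2·-6 + 2·-6 = -12
  a_7 = 2·-12 + -2·-6 + 2·-6 = -24
  a_8 = 2·-24 + -2·-12 + 2·-6 = -36
  a_9 = 2·-36 + -2·-24 + 2·-12 = -48
  a_10 = 2·-48 + -2·-36 + 2·-24 = -72
  a_11 = 2·-72 + -2·-48 + 2·-36 = -120
  a_12 = 2·-120 + -2·-72 + 2·-48 = -192

2,-2,2 ; -192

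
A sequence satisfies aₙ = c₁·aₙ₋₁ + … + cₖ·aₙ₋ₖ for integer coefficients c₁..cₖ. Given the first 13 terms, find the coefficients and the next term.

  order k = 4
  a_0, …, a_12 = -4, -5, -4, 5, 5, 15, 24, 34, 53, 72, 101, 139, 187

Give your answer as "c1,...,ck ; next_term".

1,1,0,-1 ; 254

  a_4 = 1·5 + 1·-4 + 0·-5 + -1·-4 = 5
  a_5 = 1·5 + 1·5 + 0·-4 + -1·-5 = 15
  a_6 = 1·15 + 1·5 + 0·5 + -1·-4 = 24
  a_7 = 1·24 + 1·15 + 0·5 + -1·5 = 34
  a_8 = 1·34 + 1·24 + 0·15 + -1·5 = 53
  a_9 = 1·53 + 1·34 + 0·24 + -1·15 = 72
  a_10 = 1·72 + 1·53 + 0·34 + -1·24 = 101
  a_11 = 1·101 + 1·72 + 0·53 + -1·34 = 139
  a_12 = 1·139 + 1·101 + 0·72 + -1·53 = 187
  a_13 = 1·187 + 1·139 + 0·101 + -1·72 = 254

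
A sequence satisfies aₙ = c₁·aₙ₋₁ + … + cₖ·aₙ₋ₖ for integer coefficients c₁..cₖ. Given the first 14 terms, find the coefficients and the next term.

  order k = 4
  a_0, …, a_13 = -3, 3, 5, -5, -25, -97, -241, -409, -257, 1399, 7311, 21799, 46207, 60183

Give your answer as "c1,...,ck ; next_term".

  a_4 = 3·-5 + -2·5 + -4·3 + -4·-3 = -25
  a_5 = 3·-25 + -2·-5 + -4·5 + -4·3 = -97
  a_6 = 3·-97 + -2·-25 + -4·-5 + -4·5 = -241
  a_7 = 3·-241 + -2·-97 + -4·-25 + -4·-5 = -409
  a_8 = 3·-409 + -2·-241 + -4·-97 + -4·-25 = -257
  a_9 = 3·-257 + -2·-409 + -4·-241 + -4·-97 = 1399
  a_10 = 3·1399 + -2·-257 + -4·-409 + -4·-241 = 7311
  a_11 = 3·7311 + -2·1399 + -4·-257 + -4·-409 = 21799
  a_12 = 3·21799 + -2·7311 + -4·1399 + -4·-257 = 46207
  a_13 = 3·46207 + -2·21799 + -4·7311 + -4·1399 = 60183
  a_14 = 3·60183 + -2·46207 + -4·21799 + -4·7311 = -28305

3,-2,-4,-4 ; -28305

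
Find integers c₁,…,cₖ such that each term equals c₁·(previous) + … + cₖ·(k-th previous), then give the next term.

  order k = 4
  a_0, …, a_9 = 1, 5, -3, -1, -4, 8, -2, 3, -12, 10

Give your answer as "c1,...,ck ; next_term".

0,0,-1,1 ; -5

  a_4 = 0·-1 + 0·-3 + -1·5 + 1·1 = -4
  a_5 = 0·-4 + 0·-1 + -1·-3 + 1·5 = 8
  a_6 = 0·8 + 0·-4 + -1·-1 + 1·-3 = -2
  a_7 = 0·-2 + 0·8 + -1·-4 + 1·-1 = 3
  a_8 = 0·3 + 0·-2 + -1·8 + 1·-4 = -12
  a_9 = 0·-12 + 0·3 + -1·-2 + 1·8 = 10
  a_10 = 0·10 + 0·-12 + -1·3 + 1·-2 = -5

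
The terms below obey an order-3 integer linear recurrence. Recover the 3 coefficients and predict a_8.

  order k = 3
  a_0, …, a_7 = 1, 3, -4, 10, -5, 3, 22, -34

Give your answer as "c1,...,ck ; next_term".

  a_3 = -1·-4 + 1·3 + 3·1 = 10
  a_4 = -1·10 + 1·-4 + 3·3 = -5
  a_5 = -1·-5 + 1·10 + 3·-4 = 3
  a_6 = -1·3 + 1·-5 + 3·10 = 22
  a_7 = -1·22 + 1·3 + 3·-5 = -34
  a_8 = -1·-34 + 1·22 + 3·3 = 65

-1,1,3 ; 65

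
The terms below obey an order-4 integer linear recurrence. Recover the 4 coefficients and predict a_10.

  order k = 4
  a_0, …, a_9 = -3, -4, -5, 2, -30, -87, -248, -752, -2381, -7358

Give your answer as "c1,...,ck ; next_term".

  a_4 = 2·2 + 2·-5 + 3·-4 + 4·-3 = -30
  a_5 = 2·-30 + 2·2 + 3·-5 + 4·-4 = -87
  a_6 = 2·-87 + 2·-30 + 3·2 + 4·-5 = -248
  a_7 = 2·-248 + 2·-87 + 3·-30 + 4·2 = -752
  a_8 = 2·-752 + 2·-248 + 3·-87 + 4·-30 = -2381
  a_9 = 2·-2381 + 2·-752 + 3·-248 + 4·-87 = -7358
  a_10 = 2·-7358 + 2·-2381 + 3·-752 + 4·-248 = -22726

2,2,3,4 ; -22726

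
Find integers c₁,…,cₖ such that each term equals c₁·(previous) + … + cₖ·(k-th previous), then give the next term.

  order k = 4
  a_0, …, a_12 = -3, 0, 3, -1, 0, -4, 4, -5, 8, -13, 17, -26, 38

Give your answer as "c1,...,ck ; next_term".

0,1,-1,1 ; -56

  a_4 = 0·-1 + 1·3 + -1·0 + 1·-3 = 0
  a_5 = 0·0 + 1·-1 + -1·3 + 1·0 = -4
  a_6 = 0·-4 + 1·0 + -1·-1 + 1·3 = 4
  a_7 = 0·4 + 1·-4 + -1·0 + 1·-1 = -5
  a_8 = 0·-5 + 1·4 + -1·-4 + 1·0 = 8
  a_9 = 0·8 + 1·-5 + -1·4 + 1·-4 = -13
  a_10 = 0·-13 + 1·8 + -1·-5 + 1·4 = 17
  a_11 = 0·17 + 1·-13 + -1·8 + 1·-5 = -26
  a_12 = 0·-26 + 1·17 + -1·-13 + 1·8 = 38
  a_13 = 0·38 + 1·-26 + -1·17 + 1·-13 = -56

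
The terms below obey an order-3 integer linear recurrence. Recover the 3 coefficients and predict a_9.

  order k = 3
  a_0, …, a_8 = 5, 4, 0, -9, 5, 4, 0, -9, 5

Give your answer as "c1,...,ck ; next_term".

-1,-1,-1 ; 4

  a_3 = -1·0 + -1·4 + -1·5 = -9
  a_4 = -1·-9 + -1·0 + -1·4 = 5
  a_5 = -1·5 + -1·-9 + -1·0 = 4
  a_6 = -1·4 + -1·5 + -1·-9 = 0
  a_7 = -1·0 + -1·4 + -1·5 = -9
  a_8 = -1·-9 + -1·0 + -1·4 = 5
  a_9 = -1·5 + -1·-9 + -1·0 = 4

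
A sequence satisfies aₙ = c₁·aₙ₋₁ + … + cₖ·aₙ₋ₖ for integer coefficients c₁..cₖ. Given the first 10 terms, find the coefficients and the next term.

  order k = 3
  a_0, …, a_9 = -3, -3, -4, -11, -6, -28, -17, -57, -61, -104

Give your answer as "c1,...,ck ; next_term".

  a_3 = -1·-4 + 2·-3 + 3·-3 = -11
  a_4 = -1·-11 + 2·-4 + 3·-3 = -6
  a_5 = -1·-6 + 2·-11 + 3·-4 = -28
  a_6 = -1·-28 + 2·-6 + 3·-11 = -17
  a_7 = -1·-17 + 2·-28 + 3·-6 = -57
  a_8 = -1·-57 + 2·-17 + 3·-28 = -61
  a_9 = -1·-61 + 2·-57 + 3·-17 = -104
  a_10 = -1·-104 + 2·-61 + 3·-57 = -189

-1,2,3 ; -189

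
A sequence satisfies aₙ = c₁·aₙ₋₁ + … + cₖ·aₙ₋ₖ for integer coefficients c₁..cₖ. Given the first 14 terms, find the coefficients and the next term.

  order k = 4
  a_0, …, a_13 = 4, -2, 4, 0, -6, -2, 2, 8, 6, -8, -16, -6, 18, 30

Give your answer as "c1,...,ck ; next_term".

0,-1,-1,-1 ; 4

  a_4 = 0·0 + -1·4 + -1·-2 + -1·4 = -6
  a_5 = 0·-6 + -1·0 + -1·4 + -1·-2 = -2
  a_6 = 0·-2 + -1·-6 + -1·0 + -1·4 = 2
  a_7 = 0·2 + -1·-2 + -1·-6 + -1·0 = 8
  a_8 = 0·8 + -1·2 + -1·-2 + -1·-6 = 6
  a_9 = 0·6 + -1·8 + -1·2 + -1·-2 = -8
  a_10 = 0·-8 + -1·6 + -1·8 + -1·2 = -16
  a_11 = 0·-16 + -1·-8 + -1·6 + -1·8 = -6
  a_12 = 0·-6 + -1·-16 + -1·-8 + -1·6 = 18
  a_13 = 0·18 + -1·-6 + -1·-16 + -1·-8 = 30
  a_14 = 0·30 + -1·18 + -1·-6 + -1·-16 = 4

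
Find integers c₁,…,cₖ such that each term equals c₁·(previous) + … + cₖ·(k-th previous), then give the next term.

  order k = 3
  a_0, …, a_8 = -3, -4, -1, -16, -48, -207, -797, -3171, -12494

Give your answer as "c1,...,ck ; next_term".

3,4,-1 ; -49369

  a_3 = 3·-1 + 4·-4 + -1·-3 = -16
  a_4 = 3·-16 + 4·-1 + -1·-4 = -48
  a_5 = 3·-48 + 4·-16 + -1·-1 = -207
  a_6 = 3·-207 + 4·-48 + -1·-16 = -797
  a_7 = 3·-797 + 4·-207 + -1·-48 = -3171
  a_8 = 3·-3171 + 4·-797 + -1·-207 = -12494
  a_9 = 3·-12494 + 4·-3171 + -1·-797 = -49369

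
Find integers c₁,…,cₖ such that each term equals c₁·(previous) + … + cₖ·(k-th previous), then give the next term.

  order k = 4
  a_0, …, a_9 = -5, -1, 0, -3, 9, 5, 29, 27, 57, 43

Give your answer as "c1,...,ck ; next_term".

  a_4 = 1·-3 + 2·0 + -2·-1 + -2·-5 = 9
  a_5 = 1·9 + 2·-3 + -2·0 + -2·-1 = 5
  a_6 = 1·5 + 2·9 + -2·-3 + -2·0 = 29
  a_7 = 1·29 + 2·5 + -2·9 + -2·-3 = 27
  a_8 = 1·27 + 2·29 + -2·5 + -2·9 = 57
  a_9 = 1·57 + 2·27 + -2·29 + -2·5 = 43
  a_10 = 1·43 + 2·57 + -2·27 + -2·29 = 45

1,2,-2,-2 ; 45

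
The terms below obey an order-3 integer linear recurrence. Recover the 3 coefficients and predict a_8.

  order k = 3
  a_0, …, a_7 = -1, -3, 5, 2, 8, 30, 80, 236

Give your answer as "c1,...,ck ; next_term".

  a_3 = 2·5 + 2·-3 + 2·-1 = 2
  a_4 = 2·2 + 2·5 + 2·-3 = 8
  a_5 = 2·8 + 2·2 + 2·5 = 30
  a_6 = 2·30 + 2·8 + 2·2 = 80
  a_7 = 2·80 + 2·30 + 2·8 = 236
  a_8 = 2·236 + 2·80 + 2·30 = 692

2,2,2 ; 692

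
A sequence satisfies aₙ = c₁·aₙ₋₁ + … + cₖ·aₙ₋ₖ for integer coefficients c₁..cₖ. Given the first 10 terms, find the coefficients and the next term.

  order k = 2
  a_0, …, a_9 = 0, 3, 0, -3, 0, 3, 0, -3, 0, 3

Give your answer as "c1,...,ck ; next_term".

  a_2 = 0·3 + -1·0 = 0
  a_3 = 0·0 + -1·3 = -3
  a_4 = 0·-3 + -1·0 = 0
  a_5 = 0·0 + -1·-3 = 3
  a_6 = 0·3 + -1·0 = 0
  a_7 = 0·0 + -1·3 = -3
  a_8 = 0·-3 + -1·0 = 0
  a_9 = 0·0 + -1·-3 = 3
  a_10 = 0·3 + -1·0 = 0

0,-1 ; 0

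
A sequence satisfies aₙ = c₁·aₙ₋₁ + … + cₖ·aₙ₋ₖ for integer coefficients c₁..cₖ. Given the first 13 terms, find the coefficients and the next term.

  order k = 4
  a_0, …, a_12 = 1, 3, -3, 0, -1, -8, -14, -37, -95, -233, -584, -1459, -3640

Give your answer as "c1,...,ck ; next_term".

2,1,1,-1 ; -9090

  a_4 = 2·0 + 1·-3 + 1·3 + -1·1 = -1
  a_5 = 2·-1 + 1·0 + 1·-3 + -1·3 = -8
  a_6 = 2·-8 + 1·-1 + 1·0 + -1·-3 = -14
  a_7 = 2·-14 + 1·-8 + 1·-1 + -1·0 = -37
  a_8 = 2·-37 + 1·-14 + 1·-8 + -1·-1 = -95
  a_9 = 2·-95 + 1·-37 + 1·-14 + -1·-8 = -233
  a_10 = 2·-233 + 1·-95 + 1·-37 + -1·-14 = -584
  a_11 = 2·-584 + 1·-233 + 1·-95 + -1·-37 = -1459
  a_12 = 2·-1459 + 1·-584 + 1·-233 + -1·-95 = -3640
  a_13 = 2·-3640 + 1·-1459 + 1·-584 + -1·-233 = -9090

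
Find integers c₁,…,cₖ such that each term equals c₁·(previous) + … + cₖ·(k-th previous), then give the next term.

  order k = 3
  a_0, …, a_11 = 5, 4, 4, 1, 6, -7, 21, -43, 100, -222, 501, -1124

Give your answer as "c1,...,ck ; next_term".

  a_3 = -2·4 + 1·4 + 1·5 = 1
  a_4 = -2·1 + 1·4 + 1·4 = 6
  a_5 = -2·6 + 1·1 + 1·4 = -7
  a_6 = -2·-7 + 1·6 + 1·1 = 21
  a_7 = -2·21 + 1·-7 + 1·6 = -43
  a_8 = -2·-43 + 1·21 + 1·-7 = 100
  a_9 = -2·100 + 1·-43 + 1·21 = -222
  a_10 = -2·-222 + 1·100 + 1·-43 = 501
  a_11 = -2·501 + 1·-222 + 1·100 = -1124
  a_12 = -2·-1124 + 1·501 + 1·-222 = 2527

-2,1,1 ; 2527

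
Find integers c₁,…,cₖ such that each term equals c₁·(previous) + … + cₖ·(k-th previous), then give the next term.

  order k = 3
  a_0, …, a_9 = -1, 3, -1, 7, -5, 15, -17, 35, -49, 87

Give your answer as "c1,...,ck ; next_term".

0,2,-1 ; -133

  a_3 = 0·-1 + 2·3 + -1·-1 = 7
  a_4 = 0·7 + 2·-1 + -1·3 = -5
  a_5 = 0·-5 + 2·7 + -1·-1 = 15
  a_6 = 0·15 + 2·-5 + -1·7 = -17
  a_7 = 0·-17 + 2·15 + -1·-5 = 35
  a_8 = 0·35 + 2·-17 + -1·15 = -49
  a_9 = 0·-49 + 2·35 + -1·-17 = 87
  a_10 = 0·87 + 2·-49 + -1·35 = -133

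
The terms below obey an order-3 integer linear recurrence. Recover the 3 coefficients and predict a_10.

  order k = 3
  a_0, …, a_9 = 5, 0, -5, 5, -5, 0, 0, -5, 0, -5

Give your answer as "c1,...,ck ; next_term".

  a_3 = 0·-5 + 1·0 + 1·5 = 5
  a_4 = 0·5 + 1·-5 + 1·0 = -5
  a_5 = 0·-5 + 1·5 + 1·-5 = 0
  a_6 = 0·0 + 1·-5 + 1·5 = 0
  a_7 = 0·0 + 1·0 + 1·-5 = -5
  a_8 = 0·-5 + 1·0 + 1·0 = 0
  a_9 = 0·0 + 1·-5 + 1·0 = -5
  a_10 = 0·-5 + 1·0 + 1·-5 = -5

0,1,1 ; -5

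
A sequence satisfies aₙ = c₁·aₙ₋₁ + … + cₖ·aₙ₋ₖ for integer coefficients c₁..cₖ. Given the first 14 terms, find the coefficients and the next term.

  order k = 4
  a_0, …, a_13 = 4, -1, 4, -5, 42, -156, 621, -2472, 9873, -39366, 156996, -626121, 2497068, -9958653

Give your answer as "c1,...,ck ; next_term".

  a_4 = -3·-5 + 3·4 + -3·-1 + 3·4 = 42
  a_5 = -3·42 + 3·-5 + -3·4 + 3·-1 = -156
  a_6 = -3·-156 + 3·42 + -3·-5 + 3·4 = 621
  a_7 = -3·621 + 3·-156 + -3·42 + 3·-5 = -2472
  a_8 = -3·-2472 + 3·621 + -3·-156 + 3·42 = 9873
  a_9 = -3·9873 + 3·-2472 + -3·621 + 3·-156 = -39366
  a_10 = -3·-39366 + 3·9873 + -3·-2472 + 3·621 = 156996
  a_11 = -3·156996 + 3·-39366 + -3·9873 + 3·-2472 = -626121
  a_12 = -3·-626121 + 3·156996 + -3·-39366 + 3·9873 = 2497068
  a_13 = -3·2497068 + 3·-626121 + -3·156996 + 3·-39366 = -9958653
  a_14 = -3·-9958653 + 3·2497068 + -3·-626121 + 3·156996 = 39716514

-3,3,-3,3 ; 39716514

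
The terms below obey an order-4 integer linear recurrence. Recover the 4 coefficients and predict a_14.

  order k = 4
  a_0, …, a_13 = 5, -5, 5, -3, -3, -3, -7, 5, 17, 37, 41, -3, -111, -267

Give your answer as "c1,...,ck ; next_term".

  a_4 = 1·-3 + 0·5 + -2·-5 + -2·5 = -3
  a_5 = 1·-3 + 0·-3 + -2·5 + -2·-5 = -3
  a_6 = 1·-3 + 0·-3 + -2·-3 + -2·5 = -7
  a_7 = 1·-7 + 0·-3 + -2·-3 + -2·-3 = 5
  a_8 = 1·5 + 0·-7 + -2·-3 + -2·-3 = 17
  a_9 = 1·17 + 0·5 + -2·-7 + -2·-3 = 37
  a_10 = 1·37 + 0·17 + -2·5 + -2·-7 = 41
  a_11 = 1·41 + 0·37 + -2·17 + -2·5 = -3
  a_12 = 1·-3 + 0·41 + -2·37 + -2·17 = -111
  a_13 = 1·-111 + 0·-3 + -2·41 + -2·37 = -267
  a_14 = 1·-267 + 0·-111 + -2·-3 + -2·41 = -343

1,0,-2,-2 ; -343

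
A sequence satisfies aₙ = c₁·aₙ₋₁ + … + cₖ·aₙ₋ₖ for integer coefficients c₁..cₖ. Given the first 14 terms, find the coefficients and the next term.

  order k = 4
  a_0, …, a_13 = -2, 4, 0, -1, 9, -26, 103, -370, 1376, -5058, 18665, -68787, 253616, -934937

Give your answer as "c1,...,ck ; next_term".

-3,3,2,1 ; 3446750

  a_4 = -3·-1 + 3·0 + 2·4 + 1·-2 = 9
  a_5 = -3·9 + 3·-1 + 2·0 + 1·4 = -26
  a_6 = -3·-26 + 3·9 + 2·-1 + 1·0 = 103
  a_7 = -3·103 + 3·-26 + 2·9 + 1·-1 = -370
  a_8 = -3·-370 + 3·103 + 2·-26 + 1·9 = 1376
  a_9 = -3·1376 + 3·-370 + 2·103 + 1·-26 = -5058
  a_10 = -3·-5058 + 3·1376 + 2·-370 + 1·103 = 18665
  a_11 = -3·18665 + 3·-5058 + 2·1376 + 1·-370 = -68787
  a_12 = -3·-68787 + 3·18665 + 2·-5058 + 1·1376 = 253616
  a_13 = -3·253616 + 3·-68787 + 2·18665 + 1·-5058 = -934937
  a_14 = -3·-934937 + 3·253616 + 2·-68787 + 1·18665 = 3446750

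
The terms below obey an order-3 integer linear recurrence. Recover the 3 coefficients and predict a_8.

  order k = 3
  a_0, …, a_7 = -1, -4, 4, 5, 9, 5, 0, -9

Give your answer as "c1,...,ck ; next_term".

1,0,-1 ; -14

  a_3 = 1·4 + 0·-4 + -1·-1 = 5
  a_4 = 1·5 + 0·4 + -1·-4 = 9
  a_5 = 1·9 + 0·5 + -1·4 = 5
  a_6 = 1·5 + 0·9 + -1·5 = 0
  a_7 = 1·0 + 0·5 + -1·9 = -9
  a_8 = 1·-9 + 0·0 + -1·5 = -14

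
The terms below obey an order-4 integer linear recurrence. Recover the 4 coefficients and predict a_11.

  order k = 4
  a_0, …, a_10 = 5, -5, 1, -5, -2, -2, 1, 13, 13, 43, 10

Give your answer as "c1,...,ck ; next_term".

  a_4 = 0·-5 + 3·1 + -2·-5 + -3·5 = -2
  a_5 = 0·-2 + 3·-5 + -2·1 + -3·-5 = -2
  a_6 = 0·-2 + 3·-2 + -2·-5 + -3·1 = 1
  a_7 = 0·1 + 3·-2 + -2·-2 + -3·-5 = 13
  a_8 = 0·13 + 3·1 + -2·-2 + -3·-2 = 13
  a_9 = 0·13 + 3·13 + -2·1 + -3·-2 = 43
  a_10 = 0·43 + 3·13 + -2·13 + -3·1 = 10
  a_11 = 0·10 + 3·43 + -2·13 + -3·13 = 64

0,3,-2,-3 ; 64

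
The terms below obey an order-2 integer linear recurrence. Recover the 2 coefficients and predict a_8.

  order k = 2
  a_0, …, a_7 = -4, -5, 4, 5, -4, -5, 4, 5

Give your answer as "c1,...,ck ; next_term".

  a_2 = 0·-5 + -1·-4 = 4
  a_3 = 0·4 + -1·-5 = 5
  a_4 = 0·5 + -1·4 = -4
  a_5 = 0·-4 + -1·5 = -5
  a_6 = 0·-5 + -1·-4 = 4
  a_7 = 0·4 + -1·-5 = 5
  a_8 = 0·5 + -1·4 = -4

0,-1 ; -4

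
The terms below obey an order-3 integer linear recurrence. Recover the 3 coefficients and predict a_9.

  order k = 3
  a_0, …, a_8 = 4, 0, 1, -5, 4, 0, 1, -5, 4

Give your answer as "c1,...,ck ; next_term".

  a_3 = -1·1 + -1·0 + -1·4 = -5
  a_4 = -1·-5 + -1·1 + -1·0 = 4
  a_5 = -1·4 + -1·-5 + -1·1 = 0
  a_6 = -1·0 + -1·4 + -1·-5 = 1
  a_7 = -1·1 + -1·0 + -1·4 = -5
  a_8 = -1·-5 + -1·1 + -1·0 = 4
  a_9 = -1·4 + -1·-5 + -1·1 = 0

-1,-1,-1 ; 0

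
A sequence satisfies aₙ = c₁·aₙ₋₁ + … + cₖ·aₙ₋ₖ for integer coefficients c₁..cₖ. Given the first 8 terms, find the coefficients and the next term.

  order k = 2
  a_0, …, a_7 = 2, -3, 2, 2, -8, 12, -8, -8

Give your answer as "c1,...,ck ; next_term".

  a_2 = -2·-3 + -2·2 = 2
  a_3 = -2·2 + -2·-3 = 2
  a_4 = -2·2 + -2·2 = -8
  a_5 = -2·-8 + -2·2 = 12
  a_6 = -2·12 + -2·-8 = -8
  a_7 = -2·-8 + -2·12 = -8
  a_8 = -2·-8 + -2·-8 = 32

-2,-2 ; 32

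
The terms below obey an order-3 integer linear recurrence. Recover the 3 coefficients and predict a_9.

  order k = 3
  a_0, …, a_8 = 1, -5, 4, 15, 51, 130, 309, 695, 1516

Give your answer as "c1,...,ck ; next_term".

  a_3 = 3·4 + -1·-5 + -2·1 = 15
  a_4 = 3·15 + -1·4 + -2·-5 = 51
  a_5 = 3·51 + -1·15 + -2·4 = 130
  a_6 = 3·130 + -1·51 + -2·15 = 309
  a_7 = 3·309 + -1·130 + -2·51 = 695
  a_8 = 3·695 + -1·309 + -2·130 = 1516
  a_9 = 3·1516 + -1·695 + -2·309 = 3235

3,-1,-2 ; 3235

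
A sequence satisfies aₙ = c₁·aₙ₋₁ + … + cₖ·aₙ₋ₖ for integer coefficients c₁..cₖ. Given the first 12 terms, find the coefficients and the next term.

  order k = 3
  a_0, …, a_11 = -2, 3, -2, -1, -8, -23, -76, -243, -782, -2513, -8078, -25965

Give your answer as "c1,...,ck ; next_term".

  a_3 = 3·-2 + 1·3 + -1·-2 = -1
  a_4 = 3·-1 + 1·-2 + -1·3 = -8
  a_5 = 3·-8 + 1·-1 + -1·-2 = -23
  a_6 = 3·-23 + 1·-8 + -1·-1 = -76
  a_7 = 3·-76 + 1·-23 + -1·-8 = -243
  a_8 = 3·-243 + 1·-76 + -1·-23 = -782
  a_9 = 3·-782 + 1·-243 + -1·-76 = -2513
  a_10 = 3·-2513 + 1·-782 + -1·-243 = -8078
  a_11 = 3·-8078 + 1·-2513 + -1·-782 = -25965
  a_12 = 3·-25965 + 1·-8078 + -1·-2513 = -83460

3,1,-1 ; -83460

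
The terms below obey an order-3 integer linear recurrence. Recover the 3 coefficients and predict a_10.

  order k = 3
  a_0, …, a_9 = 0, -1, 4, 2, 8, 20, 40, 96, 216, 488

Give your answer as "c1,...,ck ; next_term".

  a_3 = 1·4 + 2·-1 + 2·0 = 2
  a_4 = 1·2 + 2·4 + 2·-1 = 8
  a_5 = 1·8 + 2·2 + 2·4 = 20
  a_6 = 1·20 + 2·8 + 2·2 = 40
  a_7 = 1·40 + 2·20 + 2·8 = 96
  a_8 = 1·96 + 2·40 + 2·20 = 216
  a_9 = 1·216 + 2·96 + 2·40 = 488
  a_10 = 1·488 + 2·216 + 2·96 = 1112

1,2,2 ; 1112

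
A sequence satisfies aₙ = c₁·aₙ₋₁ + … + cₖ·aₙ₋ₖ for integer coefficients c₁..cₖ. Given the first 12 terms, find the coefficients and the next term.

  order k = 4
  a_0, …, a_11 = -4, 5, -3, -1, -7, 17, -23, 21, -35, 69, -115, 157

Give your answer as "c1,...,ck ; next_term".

-1,0,0,2 ; -227

  a_4 = -1·-1 + 0·-3 + 0·5 + 2·-4 = -7
  a_5 = -1·-7 + 0·-1 + 0·-3 + 2·5 = 17
  a_6 = -1·17 + 0·-7 + 0·-1 + 2·-3 = -23
  a_7 = -1·-23 + 0·17 + 0·-7 + 2·-1 = 21
  a_8 = -1·21 + 0·-23 + 0·17 + 2·-7 = -35
  a_9 = -1·-35 + 0·21 + 0·-23 + 2·17 = 69
  a_10 = -1·69 + 0·-35 + 0·21 + 2·-23 = -115
  a_11 = -1·-115 + 0·69 + 0·-35 + 2·21 = 157
  a_12 = -1·157 + 0·-115 + 0·69 + 2·-35 = -227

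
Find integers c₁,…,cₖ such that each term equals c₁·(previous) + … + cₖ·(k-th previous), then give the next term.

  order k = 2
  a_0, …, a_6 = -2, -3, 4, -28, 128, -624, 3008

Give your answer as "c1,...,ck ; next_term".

-4,4 ; -14528

  a_2 = -4·-3 + 4·-2 = 4
  a_3 = -4·4 + 4·-3 = -28
  a_4 = -4·-28 + 4·4 = 128
  a_5 = -4·128 + 4·-28 = -624
  a_6 = -4·-624 + 4·128 = 3008
  a_7 = -4·3008 + 4·-624 = -14528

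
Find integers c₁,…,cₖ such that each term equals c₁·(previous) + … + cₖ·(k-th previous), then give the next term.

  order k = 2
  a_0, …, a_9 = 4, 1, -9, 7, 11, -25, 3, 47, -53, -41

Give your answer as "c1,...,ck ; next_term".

-1,-2 ; 147

  a_2 = -1·1 + -2·4 = -9
  a_3 = -1·-9 + -2·1 = 7
  a_4 = -1·7 + -2·-9 = 11
  a_5 = -1·11 + -2·7 = -25
  a_6 = -1·-25 + -2·11 = 3
  a_7 = -1·3 + -2·-25 = 47
  a_8 = -1·47 + -2·3 = -53
  a_9 = -1·-53 + -2·47 = -41
  a_10 = -1·-41 + -2·-53 = 147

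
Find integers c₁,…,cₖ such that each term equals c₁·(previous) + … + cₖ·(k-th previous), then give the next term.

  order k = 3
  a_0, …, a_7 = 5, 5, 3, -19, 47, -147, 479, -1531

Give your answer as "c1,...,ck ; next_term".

  a_3 = -3·3 + 0·5 + -2·5 = -19
  a_4 = -3·-19 + 0·3 + -2·5 = 47
  a_5 = -3·47 + 0·-19 + -2·3 = -147
  a_6 = -3·-147 + 0·47 + -2·-19 = 479
  a_7 = -3·479 + 0·-147 + -2·47 = -1531
  a_8 = -3·-1531 + 0·479 + -2·-147 = 4887

-3,0,-2 ; 4887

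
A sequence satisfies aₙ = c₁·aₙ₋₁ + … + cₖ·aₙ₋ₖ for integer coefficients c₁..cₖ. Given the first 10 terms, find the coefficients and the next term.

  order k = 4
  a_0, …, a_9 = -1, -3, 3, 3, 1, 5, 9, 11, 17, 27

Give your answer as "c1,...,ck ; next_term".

  a_4 = 2·3 + -1·3 + 1·-3 + -1·-1 = 1
  a_5 = 2·1 + -1·3 + 1·3 + -1·-3 = 5
  a_6 = 2·5 + -1·1 + 1·3 + -1·3 = 9
  a_7 = 2·9 + -1·5 + 1·1 + -1·3 = 11
  a_8 = 2·11 + -1·9 + 1·5 + -1·1 = 17
  a_9 = 2·17 + -1·11 + 1·9 + -1·5 = 27
  a_10 = 2·27 + -1·17 + 1·11 + -1·9 = 39

2,-1,1,-1 ; 39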